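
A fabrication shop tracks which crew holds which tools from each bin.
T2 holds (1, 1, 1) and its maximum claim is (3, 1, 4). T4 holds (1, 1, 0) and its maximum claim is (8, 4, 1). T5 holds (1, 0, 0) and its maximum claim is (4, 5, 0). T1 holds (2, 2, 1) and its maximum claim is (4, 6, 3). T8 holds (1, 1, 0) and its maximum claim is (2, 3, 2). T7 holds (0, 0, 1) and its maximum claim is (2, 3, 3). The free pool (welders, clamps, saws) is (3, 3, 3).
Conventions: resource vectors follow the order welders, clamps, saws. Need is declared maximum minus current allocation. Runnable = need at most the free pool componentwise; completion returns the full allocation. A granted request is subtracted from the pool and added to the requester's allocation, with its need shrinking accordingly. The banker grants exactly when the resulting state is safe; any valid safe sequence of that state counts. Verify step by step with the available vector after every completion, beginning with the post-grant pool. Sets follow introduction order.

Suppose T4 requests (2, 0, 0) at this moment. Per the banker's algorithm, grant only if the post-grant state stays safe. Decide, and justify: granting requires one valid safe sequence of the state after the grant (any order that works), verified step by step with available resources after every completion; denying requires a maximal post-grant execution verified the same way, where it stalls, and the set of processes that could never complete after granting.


GRANT: granting preserves safety; a valid post-grant sequence is T8, T7, T1, T5, T2, T4.
Key observation: (1, 3, 3) free after granting still covers T8 first, and each release covers the next.
Check on the post-grant state, step by step:
  pool = (1, 3, 3)
  T8 needs (1, 2, 2) <= (1, 3, 3) -> finishes; pool += (1, 1, 0) = (2, 4, 3)
  T7 needs (2, 3, 2) <= (2, 4, 3) -> finishes; pool += (0, 0, 1) = (2, 4, 4)
  T1 needs (2, 4, 2) <= (2, 4, 4) -> finishes; pool += (2, 2, 1) = (4, 6, 5)
  T5 needs (3, 5, 0) <= (4, 6, 5) -> finishes; pool += (1, 0, 0) = (5, 6, 5)
  T2 needs (2, 0, 3) <= (5, 6, 5) -> finishes; pool += (1, 1, 1) = (6, 7, 6)
  T4 needs (5, 3, 1) <= (6, 7, 6) -> finishes; pool += (3, 1, 0) = (9, 8, 6)


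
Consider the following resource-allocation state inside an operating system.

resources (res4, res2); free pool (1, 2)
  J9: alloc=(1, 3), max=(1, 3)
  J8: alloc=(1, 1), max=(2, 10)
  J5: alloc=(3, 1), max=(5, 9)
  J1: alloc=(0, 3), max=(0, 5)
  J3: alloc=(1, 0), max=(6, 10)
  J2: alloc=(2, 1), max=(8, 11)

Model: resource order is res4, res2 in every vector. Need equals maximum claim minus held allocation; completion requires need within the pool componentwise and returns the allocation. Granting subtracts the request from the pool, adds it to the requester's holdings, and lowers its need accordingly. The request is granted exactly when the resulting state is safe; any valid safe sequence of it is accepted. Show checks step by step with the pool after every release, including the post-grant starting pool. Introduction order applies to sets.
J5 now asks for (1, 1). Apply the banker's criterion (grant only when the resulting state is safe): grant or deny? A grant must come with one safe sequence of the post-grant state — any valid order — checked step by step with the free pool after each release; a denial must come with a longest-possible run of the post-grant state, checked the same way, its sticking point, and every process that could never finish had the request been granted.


GRANT: granting preserves safety; a valid post-grant sequence is J9, J1, J5, J8, J3, J2.
Key observation: with (0, 1) left after the transfer, J9 can run at once — the state stays safe.
Verifying the post-grant state step by step:
  pool = (0, 1)
  run J9 (needs (0, 0), free (0, 1)); after release of (1, 3) the pool is (1, 4)
  run J1 (needs (0, 2), free (1, 4)); after release of (0, 3) the pool is (1, 7)
  run J5 (needs (1, 7), free (1, 7)); after release of (4, 2) the pool is (5, 9)
  run J8 (needs (1, 9), free (5, 9)); after release of (1, 1) the pool is (6, 10)
  run J3 (needs (5, 10), free (6, 10)); after release of (1, 0) the pool is (7, 10)
  run J2 (needs (6, 10), free (7, 10)); after release of (2, 1) the pool is (9, 11)


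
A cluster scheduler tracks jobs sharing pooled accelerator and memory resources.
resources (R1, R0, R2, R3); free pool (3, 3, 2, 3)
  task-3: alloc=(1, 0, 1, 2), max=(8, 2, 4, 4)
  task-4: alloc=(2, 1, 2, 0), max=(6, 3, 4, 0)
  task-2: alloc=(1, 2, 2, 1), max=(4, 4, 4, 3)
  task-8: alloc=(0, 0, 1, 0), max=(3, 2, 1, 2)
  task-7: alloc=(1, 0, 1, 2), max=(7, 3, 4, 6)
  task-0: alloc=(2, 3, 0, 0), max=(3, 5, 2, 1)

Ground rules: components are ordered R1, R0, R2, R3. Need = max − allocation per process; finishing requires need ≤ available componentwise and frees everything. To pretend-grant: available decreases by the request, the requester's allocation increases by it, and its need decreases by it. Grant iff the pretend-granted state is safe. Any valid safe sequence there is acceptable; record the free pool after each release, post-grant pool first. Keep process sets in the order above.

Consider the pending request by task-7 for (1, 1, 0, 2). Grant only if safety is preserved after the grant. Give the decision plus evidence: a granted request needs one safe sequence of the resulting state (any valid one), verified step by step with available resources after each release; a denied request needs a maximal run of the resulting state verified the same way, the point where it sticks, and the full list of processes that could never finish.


DENY — the pretend-granted state is unsafe.
Key observation: the wall is R3: completing task-0, task-4 brings the pool only to (6, 6, 4, 1), and all the rest need more.
After a pretend grant, a maximal execution: task-0, task-4 — then nothing else fits. Check, step by step:
  pool = (2, 2, 2, 1)
  task-0 needs (1, 2, 2, 1) <= (2, 2, 2, 1) -> finishes; pool += (2, 3, 0, 0) = (4, 5, 2, 1)
  task-4 needs (4, 2, 2, 0) <= (4, 5, 2, 1) -> finishes; pool += (2, 1, 2, 0) = (6, 6, 4, 1)
  task-3 still needs (7, 2, 3, 2) but only (6, 6, 4, 1) is free — short on R1 and R3
  task-2 still needs (3, 2, 2, 2) but only (6, 6, 4, 1) is free — short on R3
  task-8 still needs (3, 2, 0, 2) but only (6, 6, 4, 1) is free — short on R3
  task-7 still needs (5, 2, 3, 2) but only (6, 6, 4, 1) is free — short on R3
Processes that could never finish after the grant: task-3, task-2, task-8 and task-7.


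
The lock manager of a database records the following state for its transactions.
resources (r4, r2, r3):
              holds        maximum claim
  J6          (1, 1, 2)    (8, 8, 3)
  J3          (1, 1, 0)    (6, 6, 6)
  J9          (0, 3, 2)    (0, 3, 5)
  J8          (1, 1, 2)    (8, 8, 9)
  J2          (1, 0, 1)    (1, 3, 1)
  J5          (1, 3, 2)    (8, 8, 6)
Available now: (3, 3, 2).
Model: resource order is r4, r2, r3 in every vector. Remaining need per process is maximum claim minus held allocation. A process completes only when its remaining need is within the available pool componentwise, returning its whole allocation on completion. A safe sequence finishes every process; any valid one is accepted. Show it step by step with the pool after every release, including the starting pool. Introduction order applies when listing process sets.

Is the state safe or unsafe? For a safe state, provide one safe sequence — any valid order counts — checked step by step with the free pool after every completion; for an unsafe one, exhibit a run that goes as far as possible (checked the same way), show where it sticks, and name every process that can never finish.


The state is UNSAFE.
Key observation: even finishing J2, J9 leaves just (4, 6, 5) free — too little r4 for any of the remaining processes.
Going as far as possible: J2, J9; after that, nothing fits. Check, step by step:
  pool = (3, 3, 2)
  run J2 (needs (0, 3, 0), free (3, 3, 2)); after release of (1, 0, 1) the pool is (4, 3, 3)
  run J9 (needs (0, 0, 3), free (4, 3, 3)); after release of (0, 3, 2) the pool is (4, 6, 5)
  J6 cannot run: need (7, 7, 1) vs free (4, 6, 5) (insufficient r4 and r2)
  J3 cannot run: need (5, 5, 6) vs free (4, 6, 5) (insufficient r4 and r3)
  J8 cannot run: need (7, 7, 7) vs free (4, 6, 5) (insufficient r4, r2 and r3)
  J5 cannot run: need (7, 5, 4) vs free (4, 6, 5) (insufficient r4)
Never able to finish: J6, J3, J8 and J5.


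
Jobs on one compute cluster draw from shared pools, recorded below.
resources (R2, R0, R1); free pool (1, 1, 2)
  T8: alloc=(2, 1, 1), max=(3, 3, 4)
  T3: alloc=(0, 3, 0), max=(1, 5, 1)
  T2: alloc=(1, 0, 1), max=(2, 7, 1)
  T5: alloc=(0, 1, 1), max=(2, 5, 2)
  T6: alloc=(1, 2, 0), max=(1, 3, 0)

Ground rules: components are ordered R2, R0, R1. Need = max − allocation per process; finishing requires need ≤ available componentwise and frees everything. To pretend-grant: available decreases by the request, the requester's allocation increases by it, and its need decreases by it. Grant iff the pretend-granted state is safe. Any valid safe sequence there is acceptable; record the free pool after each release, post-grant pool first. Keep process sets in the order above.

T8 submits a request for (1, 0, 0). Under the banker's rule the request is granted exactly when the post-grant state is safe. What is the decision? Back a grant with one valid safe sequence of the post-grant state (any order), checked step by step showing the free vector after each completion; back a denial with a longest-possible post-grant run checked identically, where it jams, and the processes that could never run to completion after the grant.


DENY: after the grant no complete ordering would exist.
Key observation: after T6, T3 the pool peaks at (1, 6, 2), and each blocked process is short somewhere: T8 on R1; T2 on R0; T5 on R2.
On the post-grant state, T6, T3 is a maximal run — nothing extends it. Walking it through:
  pool = (0, 1, 2)
  T6: need (0, 1, 0) fits (0, 1, 2); releases (1, 2, 0), pool now (1, 3, 2)
  T3: need (1, 2, 1) fits (1, 3, 2); releases (0, 3, 0), pool now (1, 6, 2)
  T8 still needs (0, 2, 3) but only (1, 6, 2) is free — short on R1
  T2 still needs (1, 7, 0) but only (1, 6, 2) is free — short on R0
  T5 still needs (2, 4, 1) but only (1, 6, 2) is free — short on R2
Processes that could never finish after the grant: T8, T2 and T5.


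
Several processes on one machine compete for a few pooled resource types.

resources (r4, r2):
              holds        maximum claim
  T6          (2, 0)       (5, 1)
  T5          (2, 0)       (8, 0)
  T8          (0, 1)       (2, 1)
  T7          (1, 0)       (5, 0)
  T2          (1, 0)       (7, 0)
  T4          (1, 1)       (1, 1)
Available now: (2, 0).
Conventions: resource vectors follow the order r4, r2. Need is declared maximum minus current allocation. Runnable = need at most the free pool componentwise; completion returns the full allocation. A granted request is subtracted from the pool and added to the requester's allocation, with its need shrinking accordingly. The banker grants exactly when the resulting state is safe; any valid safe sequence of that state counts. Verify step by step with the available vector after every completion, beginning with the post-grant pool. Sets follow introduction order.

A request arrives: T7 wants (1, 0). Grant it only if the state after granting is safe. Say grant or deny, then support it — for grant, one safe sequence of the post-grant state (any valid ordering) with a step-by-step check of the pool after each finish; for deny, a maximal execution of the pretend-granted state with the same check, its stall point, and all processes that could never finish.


DENY. Granting would leave the state unsafe.
Key observation: r4 is the bottleneck — with T4, T8 done the pool holds (2, 2), short of every remaining need.
After a pretend grant, a maximal execution: T4, T8 — then nothing else fits. Walking it through:
  pool = (1, 0)
  run T4 (needs (0, 0), free (1, 0)); after release of (1, 1) the pool is (2, 1)
  run T8 (needs (2, 0), free (2, 1)); after release of (0, 1) the pool is (2, 2)
  T6 cannot run: need (3, 1) vs free (2, 2) (insufficient r4)
  T5 cannot run: need (6, 0) vs free (2, 2) (insufficient r4)
  T7 cannot run: need (3, 0) vs free (2, 2) (insufficient r4)
  T2 cannot run: need (6, 0) vs free (2, 2) (insufficient r4)
Had the request been granted, T6, T5, T7 and T2 could never finish.


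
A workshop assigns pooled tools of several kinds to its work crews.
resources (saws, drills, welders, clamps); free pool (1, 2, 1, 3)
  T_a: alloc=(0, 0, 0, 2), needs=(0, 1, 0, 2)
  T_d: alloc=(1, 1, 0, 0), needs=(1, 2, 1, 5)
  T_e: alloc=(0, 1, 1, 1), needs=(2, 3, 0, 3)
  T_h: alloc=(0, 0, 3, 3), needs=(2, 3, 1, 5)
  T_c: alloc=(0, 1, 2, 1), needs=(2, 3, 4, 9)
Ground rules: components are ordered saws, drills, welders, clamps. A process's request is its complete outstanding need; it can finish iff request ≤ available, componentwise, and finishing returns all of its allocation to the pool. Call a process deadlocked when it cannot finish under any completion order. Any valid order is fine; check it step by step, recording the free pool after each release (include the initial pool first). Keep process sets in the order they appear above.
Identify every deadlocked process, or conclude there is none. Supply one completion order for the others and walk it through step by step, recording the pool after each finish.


No process is deadlocked.
Key observation: the pool covers T_a at once, and every later process fits after earlier releases.
A valid finishing order for the others: T_a, T_d, T_h, T_e, T_c. Check, step by step:
  pool = (1, 2, 1, 3)
  T_a needs (0, 1, 0, 2) <= (1, 2, 1, 3) -> finishes; pool += (0, 0, 0, 2) = (1, 2, 1, 5)
  T_d needs (1, 2, 1, 5) <= (1, 2, 1, 5) -> finishes; pool += (1, 1, 0, 0) = (2, 3, 1, 5)
  T_h needs (2, 3, 1, 5) <= (2, 3, 1, 5) -> finishes; pool += (0, 0, 3, 3) = (2, 3, 4, 8)
  T_e needs (2, 3, 0, 3) <= (2, 3, 4, 8) -> finishes; pool += (0, 1, 1, 1) = (2, 4, 5, 9)
  T_c needs (2, 3, 4, 9) <= (2, 4, 5, 9) -> finishes; pool += (0, 1, 2, 1) = (2, 5, 7, 10)


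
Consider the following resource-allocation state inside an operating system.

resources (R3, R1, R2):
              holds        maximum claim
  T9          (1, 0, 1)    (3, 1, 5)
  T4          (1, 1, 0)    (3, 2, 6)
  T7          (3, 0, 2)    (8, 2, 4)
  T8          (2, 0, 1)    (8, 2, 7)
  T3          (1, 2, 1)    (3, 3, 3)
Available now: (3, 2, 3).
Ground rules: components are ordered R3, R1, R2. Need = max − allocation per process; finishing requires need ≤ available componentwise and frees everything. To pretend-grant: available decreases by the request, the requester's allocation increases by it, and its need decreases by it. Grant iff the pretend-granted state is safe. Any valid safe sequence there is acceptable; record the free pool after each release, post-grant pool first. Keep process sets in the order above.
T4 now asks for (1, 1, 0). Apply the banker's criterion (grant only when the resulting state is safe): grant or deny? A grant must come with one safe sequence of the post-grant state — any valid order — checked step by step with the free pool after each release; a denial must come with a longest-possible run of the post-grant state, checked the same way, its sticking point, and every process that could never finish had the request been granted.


DENY: after the grant no complete ordering would exist.
Key observation: after T3, T9 the pool peaks at (4, 3, 5), and each blocked process is short somewhere: T4 on R2; T7 on R3; T8 on R3, R2.
Pretend the grant happened; the run T3, T9 goes as far as possible. Check, step by step:
  pool = (2, 1, 3)
  run T3 (needs (2, 1, 2), free (2, 1, 3)); after release of (1, 2, 1) the pool is (3, 3, 4)
  run T9 (needs (2, 1, 4), free (3, 3, 4)); after release of (1, 0, 1) the pool is (4, 3, 5)
  T4 cannot run: need (1, 0, 6) vs free (4, 3, 5) (insufficient R2)
  T7 cannot run: need (5, 2, 2) vs free (4, 3, 5) (insufficient R3)
  T8 cannot run: need (6, 2, 6) vs free (4, 3, 5) (insufficient R3 and R2)
Had the request been granted, T4, T7 and T8 could never finish.


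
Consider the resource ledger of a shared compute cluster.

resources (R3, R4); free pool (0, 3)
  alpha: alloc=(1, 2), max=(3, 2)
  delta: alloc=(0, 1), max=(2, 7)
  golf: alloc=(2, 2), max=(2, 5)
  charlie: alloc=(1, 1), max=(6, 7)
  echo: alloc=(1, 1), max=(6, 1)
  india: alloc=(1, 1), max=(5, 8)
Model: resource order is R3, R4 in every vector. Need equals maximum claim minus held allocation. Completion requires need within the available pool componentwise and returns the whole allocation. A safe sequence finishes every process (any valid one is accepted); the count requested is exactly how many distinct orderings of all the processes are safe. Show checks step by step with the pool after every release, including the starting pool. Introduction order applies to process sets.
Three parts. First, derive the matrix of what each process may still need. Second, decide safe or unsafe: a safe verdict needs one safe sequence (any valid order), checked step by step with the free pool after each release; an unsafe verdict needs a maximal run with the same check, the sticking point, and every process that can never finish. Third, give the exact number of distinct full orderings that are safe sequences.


(1) Remaining need (order R3, R4):
  alpha: (2, 0)
  delta: (2, 6)
  golf: (0, 3)
  charlie: (5, 6)
  echo: (5, 0)
  india: (4, 7)
(2) UNSAFE.
Key observation: even finishing golf, alpha, delta leaves just (3, 8) free — too little R3 for any of the remaining processes.
A maximal execution: golf, alpha, delta — then nothing else fits. Verifying each step:
  pool = (0, 3)
  golf needs (0, 3) <= (0, 3) -> finishes; pool += (2, 2) = (2, 5)
  alpha needs (2, 0) <= (2, 5) -> finishes; pool += (1, 2) = (3, 7)
  delta needs (2, 6) <= (3, 7) -> finishes; pool += (0, 1) = (3, 8)
  charlie cannot run: need (5, 6) vs free (3, 8) (insufficient R3)
  echo cannot run: need (5, 0) vs free (3, 8) (insufficient R3)
  india cannot run: need (4, 7) vs free (3, 8) (insufficient R3)
Permanently blocked: charlie, echo and india.
(3) The exact count: 0 of the possible complete orderings are safe sequences.


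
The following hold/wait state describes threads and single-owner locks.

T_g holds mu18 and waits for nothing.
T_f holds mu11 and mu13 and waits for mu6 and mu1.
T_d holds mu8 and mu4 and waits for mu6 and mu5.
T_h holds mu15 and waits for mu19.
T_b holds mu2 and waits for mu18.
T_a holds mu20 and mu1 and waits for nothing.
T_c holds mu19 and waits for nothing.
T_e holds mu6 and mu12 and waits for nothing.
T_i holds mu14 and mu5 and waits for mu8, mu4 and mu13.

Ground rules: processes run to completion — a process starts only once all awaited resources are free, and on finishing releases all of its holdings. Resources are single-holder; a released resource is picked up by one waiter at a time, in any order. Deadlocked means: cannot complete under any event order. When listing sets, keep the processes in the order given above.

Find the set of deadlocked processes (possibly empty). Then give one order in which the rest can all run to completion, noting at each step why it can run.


Deadlocked set: T_d and T_i.
Key observation: T_d -> T_i -> T_d is a circular wait — nothing in it can go first; no other process is dragged down with it.
The rest can finish in the order T_a, T_e, T_g, T_c, T_h, T_f, T_b.
Walking it through:
  run T_a (it waits on nothing); releases mu20 and mu1
  run T_e (it waits on nothing); releases mu6 and mu12
  run T_g (it waits on nothing); releases mu18
  run T_c (it waits on nothing); releases mu19
  run T_h (all its waits — mu19 — are resolved); releases mu15
  run T_f (all its waits — mu6 and mu1 — are resolved); releases mu11 and mu13
  run T_b (all its waits — mu18 — are resolved); releases mu2


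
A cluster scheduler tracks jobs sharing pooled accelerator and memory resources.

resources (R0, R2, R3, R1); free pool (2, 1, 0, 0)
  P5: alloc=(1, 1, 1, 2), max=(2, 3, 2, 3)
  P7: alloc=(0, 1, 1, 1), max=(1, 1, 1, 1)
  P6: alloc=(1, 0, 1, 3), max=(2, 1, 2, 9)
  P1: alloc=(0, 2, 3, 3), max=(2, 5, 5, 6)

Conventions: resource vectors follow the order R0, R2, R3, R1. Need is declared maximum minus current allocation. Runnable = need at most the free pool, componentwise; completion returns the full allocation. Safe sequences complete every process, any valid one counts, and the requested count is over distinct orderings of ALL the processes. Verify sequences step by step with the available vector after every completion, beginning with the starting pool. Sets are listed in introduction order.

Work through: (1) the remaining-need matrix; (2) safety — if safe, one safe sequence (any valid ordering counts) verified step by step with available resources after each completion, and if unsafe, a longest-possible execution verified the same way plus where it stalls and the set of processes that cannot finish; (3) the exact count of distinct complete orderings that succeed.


(1) Remaining need (order R0, R2, R3, R1):
  P5: (1, 2, 1, 1)
  P7: (1, 0, 0, 0)
  P6: (1, 1, 1, 6)
  P1: (2, 3, 2, 3)
(2) The state is SAFE; one workable sequence: P7, P5, P1, P6.
Key observation: at P5 the run first touches a limit — (1, 2, 1, 1) against (2, 2, 1, 1), exact on a resource it actually requests.
Verifying each step:
  pool = (2, 1, 0, 0)
  run P7 (needs (1, 0, 0, 0), free (2, 1, 0, 0)); after release of (0, 1, 1, 1) the pool is (2, 2, 1, 1)
  run P5 (needs (1, 2, 1, 1), free (2, 2, 1, 1)); after release of (1, 1, 1, 2) the pool is (3, 3, 2, 3)
  run P1 (needs (2, 3, 2, 3), free (3, 3, 2, 3)); after release of (0, 2, 3, 3) the pool is (3, 5, 5, 6)
  run P6 (needs (1, 1, 1, 6), free (3, 5, 5, 6)); after release of (1, 0, 1, 3) the pool is (4, 5, 6, 9)
(3) The exact count: 1 of the possible complete orderings is a safe sequence.


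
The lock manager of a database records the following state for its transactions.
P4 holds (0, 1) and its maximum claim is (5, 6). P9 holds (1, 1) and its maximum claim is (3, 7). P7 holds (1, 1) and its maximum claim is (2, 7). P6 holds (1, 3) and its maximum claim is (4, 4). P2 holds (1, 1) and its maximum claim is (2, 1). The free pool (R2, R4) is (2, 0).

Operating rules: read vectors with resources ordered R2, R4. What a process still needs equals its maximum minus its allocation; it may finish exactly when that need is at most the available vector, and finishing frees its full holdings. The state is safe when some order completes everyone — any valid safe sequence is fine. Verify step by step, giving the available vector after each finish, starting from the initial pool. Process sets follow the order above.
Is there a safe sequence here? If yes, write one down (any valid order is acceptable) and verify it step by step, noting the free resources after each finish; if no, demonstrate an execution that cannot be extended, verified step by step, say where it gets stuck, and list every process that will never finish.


The state is UNSAFE.
Key observation: P2, P6 can finish, but then (4, 4) is all there is, and the blocked group's R4 demands exceed it.
Going as far as possible: P2, P6; after that, nothing fits. Step-by-step check:
  pool = (2, 0)
  run P2 (needs (1, 0), free (2, 0)); after release of (1, 1) the pool is (3, 1)
  run P6 (needs (3, 1), free (3, 1)); after release of (1, 3) the pool is (4, 4)
  P4 cannot run: need (5, 5) vs free (4, 4) (insufficient R2 and R4)
  P9 cannot run: need (2, 6) vs free (4, 4) (insufficient R4)
  P7 cannot run: need (1, 6) vs free (4, 4) (insufficient R4)
Never able to finish: P4, P9 and P7.


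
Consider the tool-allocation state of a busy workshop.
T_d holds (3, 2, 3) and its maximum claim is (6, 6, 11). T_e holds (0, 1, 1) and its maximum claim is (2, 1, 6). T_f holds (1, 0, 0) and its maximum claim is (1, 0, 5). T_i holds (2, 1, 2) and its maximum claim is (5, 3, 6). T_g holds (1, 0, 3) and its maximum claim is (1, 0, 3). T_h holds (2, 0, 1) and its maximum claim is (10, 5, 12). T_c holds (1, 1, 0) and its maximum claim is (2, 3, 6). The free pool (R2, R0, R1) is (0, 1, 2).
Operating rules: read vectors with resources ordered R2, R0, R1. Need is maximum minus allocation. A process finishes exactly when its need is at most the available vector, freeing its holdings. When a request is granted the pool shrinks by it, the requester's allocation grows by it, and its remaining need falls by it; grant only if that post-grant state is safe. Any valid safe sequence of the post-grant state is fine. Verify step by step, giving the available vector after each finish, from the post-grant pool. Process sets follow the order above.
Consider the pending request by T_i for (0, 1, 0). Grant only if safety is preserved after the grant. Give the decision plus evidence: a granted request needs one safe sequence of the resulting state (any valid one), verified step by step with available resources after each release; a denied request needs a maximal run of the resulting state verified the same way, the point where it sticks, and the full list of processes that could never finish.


DENY. Granting would leave the state unsafe.
Key observation: after T_g, T_f, T_e the pool peaks at (2, 1, 6), and each blocked process is short somewhere: T_d on R2, R0, R1; T_i on R2; T_h on R2, R0, R1; T_c on R0.
After a pretend grant, a maximal execution: T_g, T_f, T_e — then nothing else fits. Verifying each step:
  pool = (0, 0, 2)
  T_g: need (0, 0, 0) fits (0, 0, 2); releases (1, 0, 3), pool now (1, 0, 5)
  T_f: need (0, 0, 5) fits (1, 0, 5); releases (1, 0, 0), pool now (2, 0, 5)
  T_e: need (2, 0, 5) fits (2, 0, 5); releases (0, 1, 1), pool now (2, 1, 6)
  blocked: T_d wants (3, 4, 8), pool (2, 1, 6) — not enough R2, R0 and R1
  blocked: T_i wants (3, 1, 4), pool (2, 1, 6) — not enough R2
  blocked: T_h wants (8, 5, 11), pool (2, 1, 6) — not enough R2, R0 and R1
  blocked: T_c wants (1, 2, 6), pool (2, 1, 6) — not enough R0
Had the request been granted, T_d, T_i, T_h and T_c could never finish.


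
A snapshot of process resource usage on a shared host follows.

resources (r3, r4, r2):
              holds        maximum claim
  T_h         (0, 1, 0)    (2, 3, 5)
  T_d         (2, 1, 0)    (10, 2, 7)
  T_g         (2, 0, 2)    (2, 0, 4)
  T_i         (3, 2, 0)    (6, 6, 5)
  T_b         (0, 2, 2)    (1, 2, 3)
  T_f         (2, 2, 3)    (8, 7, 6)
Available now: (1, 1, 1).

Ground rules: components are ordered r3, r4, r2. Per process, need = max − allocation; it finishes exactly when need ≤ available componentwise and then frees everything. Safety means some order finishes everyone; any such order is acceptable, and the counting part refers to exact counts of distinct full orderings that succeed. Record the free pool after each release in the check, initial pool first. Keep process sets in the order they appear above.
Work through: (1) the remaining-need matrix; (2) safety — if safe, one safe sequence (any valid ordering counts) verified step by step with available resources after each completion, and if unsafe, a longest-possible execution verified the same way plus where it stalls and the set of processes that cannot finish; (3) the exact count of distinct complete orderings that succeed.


(1) Need matrix, components ordered r3, r4, r2:
  T_h: (2, 2, 5)
  T_d: (8, 1, 7)
  T_g: (0, 0, 2)
  T_i: (3, 4, 5)
  T_b: (1, 0, 1)
  T_f: (6, 5, 3)
(2) SAFE — a valid safe sequence is T_b, T_g, T_h, T_i, T_f, T_d.
Key observation: at T_b the run first touches a limit — (1, 0, 1) against (1, 1, 1), exact on a resource it actually requests.
Verifying each step:
  pool = (1, 1, 1)
  T_b: need (1, 0, 1) fits (1, 1, 1); releases (0, 2, 2), pool now (1, 3, 3)
  T_g: need (0, 0, 2) fits (1, 3, 3); releases (2, 0, 2), pool now (3, 3, 5)
  T_h: need (2, 2, 5) fits (3, 3, 5); releases (0, 1, 0), pool now (3, 4, 5)
  T_i: need (3, 4, 5) fits (3, 4, 5); releases (3, 2, 0), pool now (6, 6, 5)
  T_f: need (6, 5, 3) fits (6, 6, 5); releases (2, 2, 3), pool now (8, 8, 8)
  T_d: need (8, 1, 7) fits (8, 8, 8); releases (2, 1, 0), pool now (10, 9, 8)
(3) Precisely 1 of the possible complete orderings is a safe sequence.


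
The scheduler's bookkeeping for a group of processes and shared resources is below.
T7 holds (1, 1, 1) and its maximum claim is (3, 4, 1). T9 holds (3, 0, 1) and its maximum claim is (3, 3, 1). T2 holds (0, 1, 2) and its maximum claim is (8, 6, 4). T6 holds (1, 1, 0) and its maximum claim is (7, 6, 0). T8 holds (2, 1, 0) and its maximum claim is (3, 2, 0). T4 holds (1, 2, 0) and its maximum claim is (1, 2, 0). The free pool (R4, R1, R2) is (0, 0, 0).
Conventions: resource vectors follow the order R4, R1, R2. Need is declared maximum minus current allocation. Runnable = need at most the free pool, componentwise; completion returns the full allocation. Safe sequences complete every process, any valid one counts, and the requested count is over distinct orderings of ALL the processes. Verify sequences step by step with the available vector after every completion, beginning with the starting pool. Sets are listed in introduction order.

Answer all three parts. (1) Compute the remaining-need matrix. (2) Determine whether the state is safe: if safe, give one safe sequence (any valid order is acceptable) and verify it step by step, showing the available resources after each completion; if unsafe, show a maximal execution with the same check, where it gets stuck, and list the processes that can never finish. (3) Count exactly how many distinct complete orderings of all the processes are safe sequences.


(1) Outstanding need per process (order R4, R1, R2):
  T7: (2, 3, 0)
  T9: (0, 3, 0)
  T2: (8, 5, 2)
  T6: (6, 5, 0)
  T8: (1, 1, 0)
  T4: (0, 0, 0)
(2) The state is UNSAFE.
Key observation: T4, T8, T9, T7 can finish, but then (7, 4, 2) is all there is, and the blocked group's R1 demands exceed it.
The run T4, T8, T9, T7 cannot be extended any further. Walking it through:
  pool = (0, 0, 0)
  run T4 (needs (0, 0, 0), free (0, 0, 0)); after release of (1, 2, 0) the pool is (1, 2, 0)
  run T8 (needs (1, 1, 0), free (1, 2, 0)); after release of (2, 1, 0) the pool is (3, 3, 0)
  run T9 (needs (0, 3, 0), free (3, 3, 0)); after release of (3, 0, 1) the pool is (6, 3, 1)
  run T7 (needs (2, 3, 0), free (6, 3, 1)); after release of (1, 1, 1) the pool is (7, 4, 2)
  blocked: T2 wants (8, 5, 2), pool (7, 4, 2) — not enough R4 and R1
  blocked: T6 wants (6, 5, 0), pool (7, 4, 2) — not enough R1
Never able to finish: T2 and T6.
(3) Exactly 0 of the possible complete orderings are safe sequences.


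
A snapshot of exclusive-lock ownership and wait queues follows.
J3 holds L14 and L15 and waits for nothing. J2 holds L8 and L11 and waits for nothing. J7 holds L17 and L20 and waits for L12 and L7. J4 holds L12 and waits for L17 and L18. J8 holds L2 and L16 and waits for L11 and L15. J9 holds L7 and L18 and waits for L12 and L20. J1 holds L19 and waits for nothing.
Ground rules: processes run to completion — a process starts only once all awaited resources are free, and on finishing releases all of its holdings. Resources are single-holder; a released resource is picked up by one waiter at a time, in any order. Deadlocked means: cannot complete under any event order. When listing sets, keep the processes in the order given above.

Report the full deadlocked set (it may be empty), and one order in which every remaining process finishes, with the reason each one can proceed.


The deadlocked set is J7, J4 and J9.
Key observation: the wait chain closes on itself along J7 -> J4 -> J7; J9 is caught in further circular waits.
A valid finishing order for the others: J2, J1, J3, J8.
Walking it through:
  J2 waits on nothing -> runs at once and releases L8 and L11
  J1 waits on nothing -> runs at once and releases L19
  J3 waits on nothing -> runs at once and releases L14 and L15
  J8: everything it awaited (L11 and L15) is free; runs, freeing L2 and L16


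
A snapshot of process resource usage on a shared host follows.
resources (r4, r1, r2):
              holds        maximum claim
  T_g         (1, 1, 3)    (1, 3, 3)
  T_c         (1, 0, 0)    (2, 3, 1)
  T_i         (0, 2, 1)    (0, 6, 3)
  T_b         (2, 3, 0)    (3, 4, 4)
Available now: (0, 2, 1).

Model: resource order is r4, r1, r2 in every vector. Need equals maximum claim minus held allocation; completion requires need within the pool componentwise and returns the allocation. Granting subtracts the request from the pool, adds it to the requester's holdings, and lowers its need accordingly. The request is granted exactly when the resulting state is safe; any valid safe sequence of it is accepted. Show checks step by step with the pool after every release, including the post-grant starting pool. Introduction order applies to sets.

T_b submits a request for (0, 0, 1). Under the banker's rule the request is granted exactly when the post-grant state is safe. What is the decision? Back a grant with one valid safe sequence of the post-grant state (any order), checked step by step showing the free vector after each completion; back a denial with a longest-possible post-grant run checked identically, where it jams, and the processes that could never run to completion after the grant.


GRANT. The post-grant state is safe; one safe sequence: T_g, T_b, T_c, T_i.
Key observation: post-grant, (0, 2, 0) remains, and an order beginning with T_g completes everyone.
Check on the post-grant state, step by step:
  pool = (0, 2, 0)
  T_g: need (0, 2, 0) fits (0, 2, 0); releases (1, 1, 3), pool now (1, 3, 3)
  T_b: need (1, 1, 3) fits (1, 3, 3); releases (2, 3, 1), pool now (3, 6, 4)
  T_c: need (1, 3, 1) fits (3, 6, 4); releases (1, 0, 0), pool now (4, 6, 4)
  T_i: need (0, 4, 2) fits (4, 6, 4); releases (0, 2, 1), pool now (4, 8, 5)


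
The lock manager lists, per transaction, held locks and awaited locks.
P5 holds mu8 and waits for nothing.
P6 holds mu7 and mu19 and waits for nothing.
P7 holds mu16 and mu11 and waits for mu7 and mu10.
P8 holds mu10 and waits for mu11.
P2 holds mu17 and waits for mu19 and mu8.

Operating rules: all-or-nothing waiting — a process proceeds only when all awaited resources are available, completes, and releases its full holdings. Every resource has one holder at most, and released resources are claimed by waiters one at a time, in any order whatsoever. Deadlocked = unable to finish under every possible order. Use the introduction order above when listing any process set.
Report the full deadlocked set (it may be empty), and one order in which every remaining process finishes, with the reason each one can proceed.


Deadlocked set: P7 and P8.
Key observation: the wait chain closes on itself along P7 -> P8 -> P7; no other process is dragged down with it.
One completion order for the rest: P6, P5, P2.
Check, step by step:
  P6: no waits; runs immediately, freeing mu7 and mu19
  P5: no waits; runs immediately, freeing mu8
  P2 waits on mu19 and mu8 — all released -> runs and releases mu17


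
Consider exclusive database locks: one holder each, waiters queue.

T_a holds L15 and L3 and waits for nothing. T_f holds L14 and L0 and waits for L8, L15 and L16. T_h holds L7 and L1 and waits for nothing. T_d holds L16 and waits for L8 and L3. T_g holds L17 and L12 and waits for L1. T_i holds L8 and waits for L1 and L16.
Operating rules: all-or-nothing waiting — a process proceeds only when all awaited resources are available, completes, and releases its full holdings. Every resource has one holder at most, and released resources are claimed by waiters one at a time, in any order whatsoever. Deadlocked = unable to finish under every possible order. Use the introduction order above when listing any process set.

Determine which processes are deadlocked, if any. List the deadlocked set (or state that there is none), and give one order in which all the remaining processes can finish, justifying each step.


Deadlocked set: T_f, T_d and T_i.
Key observation: the knot is the closed ring of waits T_d -> T_i -> T_d; T_f waits into the deadlock from upstream.
One completion order for the rest: T_a, T_h, T_g.
Verifying each step:
  run T_a (it waits on nothing); releases L15 and L3
  run T_h (it waits on nothing); releases L7 and L1
  T_g waits on L1 — all released -> runs and releases L17 and L12


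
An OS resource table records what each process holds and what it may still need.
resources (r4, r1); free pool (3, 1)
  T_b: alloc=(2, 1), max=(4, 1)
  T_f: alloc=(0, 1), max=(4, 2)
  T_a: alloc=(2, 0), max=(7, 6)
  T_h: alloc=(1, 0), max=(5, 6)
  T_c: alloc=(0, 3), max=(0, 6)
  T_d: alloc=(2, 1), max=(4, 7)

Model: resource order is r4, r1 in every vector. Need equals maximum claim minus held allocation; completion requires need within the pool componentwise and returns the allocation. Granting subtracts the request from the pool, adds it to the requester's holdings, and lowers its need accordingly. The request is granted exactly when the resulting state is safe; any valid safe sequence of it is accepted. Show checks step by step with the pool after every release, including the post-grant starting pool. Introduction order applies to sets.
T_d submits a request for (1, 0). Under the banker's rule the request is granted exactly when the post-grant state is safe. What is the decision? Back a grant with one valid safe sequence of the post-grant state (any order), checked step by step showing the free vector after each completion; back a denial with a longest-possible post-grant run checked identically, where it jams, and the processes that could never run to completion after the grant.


GRANT: granting preserves safety; a valid post-grant sequence is T_b, T_f, T_c, T_h, T_a, T_d.
Key observation: with (2, 1) left after the transfer, T_b can run at once — the state stays safe.
Step-by-step check of the post-grant state:
  pool = (2, 1)
  run T_b (needs (2, 0), free (2, 1)); after release of (2, 1) the pool is (4, 2)
  run T_f (needs (4, 1), free (4, 2)); after release of (0, 1) the pool is (4, 3)
  run T_c (needs (0, 3), free (4, 3)); after release of (0, 3) the pool is (4, 6)
  run T_h (needs (4, 6), free (4, 6)); after release of (1, 0) the pool is (5, 6)
  run T_a (needs (5, 6), free (5, 6)); after release of (2, 0) the pool is (7, 6)
  run T_d (needs (1, 6), free (7, 6)); after release of (3, 1) the pool is (10, 7)


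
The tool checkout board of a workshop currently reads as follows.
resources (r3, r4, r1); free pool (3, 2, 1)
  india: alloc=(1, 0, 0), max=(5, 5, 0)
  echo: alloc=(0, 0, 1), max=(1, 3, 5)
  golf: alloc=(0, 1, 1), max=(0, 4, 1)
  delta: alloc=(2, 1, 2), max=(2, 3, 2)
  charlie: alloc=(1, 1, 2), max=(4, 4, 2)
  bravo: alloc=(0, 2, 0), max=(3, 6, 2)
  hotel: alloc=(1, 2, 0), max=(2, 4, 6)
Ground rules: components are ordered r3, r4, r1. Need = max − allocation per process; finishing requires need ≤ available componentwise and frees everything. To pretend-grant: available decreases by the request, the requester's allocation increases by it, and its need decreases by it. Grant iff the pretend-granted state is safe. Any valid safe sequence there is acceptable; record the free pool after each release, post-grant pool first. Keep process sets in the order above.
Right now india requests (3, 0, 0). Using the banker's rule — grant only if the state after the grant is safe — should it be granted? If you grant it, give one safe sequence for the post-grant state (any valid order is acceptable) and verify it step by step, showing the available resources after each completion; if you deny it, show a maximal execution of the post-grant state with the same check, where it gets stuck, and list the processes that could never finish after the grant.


DENY — the pretend-granted state is unsafe.
Key observation: after delta, golf, echo the pool peaks at (2, 4, 5), and each blocked process is short somewhere: india on r4; charlie on r3; bravo on r3; hotel on r1.
Pretend the grant happened; the run delta, golf, echo goes as far as possible. Step-by-step check:
  pool = (0, 2, 1)
  delta: need (0, 2, 0) fits (0, 2, 1); releases (2, 1, 2), pool now (2, 3, 3)
  golf: need (0, 3, 0) fits (2, 3, 3); releases (0, 1, 1), pool now (2, 4, 4)
  echo: need (1, 3, 4) fits (2, 4, 4); releases (0, 0, 1), pool now (2, 4, 5)
  india still needs (1, 5, 0) but only (2, 4, 5) is free — short on r4
  charlie still needs (3, 3, 0) but only (2, 4, 5) is free — short on r3
  bravo still needs (3, 4, 2) but only (2, 4, 5) is free — short on r3
  hotel still needs (1, 2, 6) but only (2, 4, 5) is free — short on r1
Post-grant, the permanently blocked set is india, charlie, bravo and hotel.
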